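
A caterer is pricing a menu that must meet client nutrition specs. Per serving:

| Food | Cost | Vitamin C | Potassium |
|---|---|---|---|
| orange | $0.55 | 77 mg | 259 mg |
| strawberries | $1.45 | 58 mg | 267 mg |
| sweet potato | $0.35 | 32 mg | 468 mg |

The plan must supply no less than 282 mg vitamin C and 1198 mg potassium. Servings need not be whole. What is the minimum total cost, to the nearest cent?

$2.10

At the optimum either one food covers both requirements or two foods hit both targets exactly; no other combination can be cheaper.
orange only: max(282/77, 1198/259) = 4.625 servings → $2.54.
strawberries only: max(282/58, 1198/267) = 4.862 servings → $7.05.
sweet potato only: max(282/32, 1198/468) = 8.812 servings → $3.08.
orange + strawberries with both tight: 1.049 servings and 3.469 servings → $5.61.
orange + sweet potato with both tight: 3.375 servings and 0.6922 servings → $2.10.
strawberries + sweet potato with both targets exact would need a negative amount; discard.
Cheapest feasible corner: $2.10.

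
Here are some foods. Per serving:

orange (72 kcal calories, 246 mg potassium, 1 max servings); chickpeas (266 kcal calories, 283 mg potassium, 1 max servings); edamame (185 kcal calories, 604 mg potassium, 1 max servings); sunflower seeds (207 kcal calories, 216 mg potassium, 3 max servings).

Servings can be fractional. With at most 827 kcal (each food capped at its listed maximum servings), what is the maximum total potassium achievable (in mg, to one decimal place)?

1450.2 mg

Potassium per kcal: orange 3.417, edamame 3.265, chickpeas 1.064, sunflower seeds 1.043.
Take 1 serving of orange: uses 72 kcal, +246.0 mg potassium (running total 246.0 mg).
Take 1 serving of edamame: uses 185 kcal, +604.0 mg potassium (running total 850.0 mg).
Take 1 serving of chickpeas: uses 266 kcal, +283.0 mg potassium (running total 1133.0 mg).
Take 1.469 servings of sunflower seeds: uses 304 kcal, +317.2 mg potassium (running total 1450.2 mg).
Greedy by best ratio exhausts the calories allowance optimally: 1450.2 mg.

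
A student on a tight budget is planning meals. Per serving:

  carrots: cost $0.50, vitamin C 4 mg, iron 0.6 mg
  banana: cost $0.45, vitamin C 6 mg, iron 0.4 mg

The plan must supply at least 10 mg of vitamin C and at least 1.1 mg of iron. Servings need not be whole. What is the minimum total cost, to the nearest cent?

$1.01

This is a tiny linear program; its minimum lies at a vertex of the feasible set. List the vertices and price them.
carrots only: max(10/4, 1.1/0.6) = 2.5 servings → $1.25.
banana only: max(10/6, 1.1/0.4) = 2.75 servings → $1.24.
carrots + banana with both tight: 1.3 servings and 0.8 servings → $1.01.
Cheapest feasible corner: $1.01.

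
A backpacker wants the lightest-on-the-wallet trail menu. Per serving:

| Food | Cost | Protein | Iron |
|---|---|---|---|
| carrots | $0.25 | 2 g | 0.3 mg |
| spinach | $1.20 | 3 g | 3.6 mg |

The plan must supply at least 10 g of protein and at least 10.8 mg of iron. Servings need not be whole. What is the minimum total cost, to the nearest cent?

$3.69

carrots only: max(10/2, 10.8/0.3) = 36 servings → $9.00.
spinach only: max(10/3, 10.8/3.6) = 3.333 servings → $4.00.
carrots + spinach with both tight: 0.5714 servings and 2.952 servings → $3.69.
So the least-cost plan costs $3.69.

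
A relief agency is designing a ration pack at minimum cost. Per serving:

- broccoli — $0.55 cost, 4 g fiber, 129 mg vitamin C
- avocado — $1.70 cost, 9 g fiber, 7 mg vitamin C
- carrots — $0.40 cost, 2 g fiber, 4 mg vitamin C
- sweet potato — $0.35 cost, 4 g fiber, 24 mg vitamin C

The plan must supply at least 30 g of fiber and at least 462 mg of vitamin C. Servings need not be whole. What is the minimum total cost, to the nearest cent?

With two linear requirements the optimum uses one or two foods; enumerate the corners.
broccoli only: max(30/4, 462/129) = 7.5 servings → $4.12.
avocado only: max(30/9, 462/7) = 66 servings → $112.20.
carrots only: max(30/2, 462/4) = 115.5 servings → $46.20.
sweet potato only: max(30/4, 462/24) = 19.25 servings → $6.74.
broccoli + avocado with both tight: 3.485 servings and 1.785 servings → $4.95.
broccoli + carrots with both tight: 3.322 servings and 8.355 servings → $5.17.
broccoli + sweet potato with both tight: 2.686 servings and 4.814 servings → $3.16.
avocado + carrots: the both-tight solution has a negative serving — not a feasible corner.
avocado + sweet potato with both targets exact would need a negative amount; discard.
carrots + sweet potato with both targets exact would need a negative amount; discard.
Cheapest feasible corner: $3.16.

$3.16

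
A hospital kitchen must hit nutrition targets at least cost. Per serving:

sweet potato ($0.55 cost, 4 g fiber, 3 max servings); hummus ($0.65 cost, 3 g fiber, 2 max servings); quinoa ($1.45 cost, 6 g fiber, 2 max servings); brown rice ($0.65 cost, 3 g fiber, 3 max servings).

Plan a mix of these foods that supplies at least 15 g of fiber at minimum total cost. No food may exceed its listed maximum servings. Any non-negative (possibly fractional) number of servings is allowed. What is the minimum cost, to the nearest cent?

Cost per g of fiber: sweet potato $0.1375, hummus $0.2167, brown rice $0.2167, quinoa $0.2417.
Take 3 servings of sweet potato: +12.0 g fiber for $1.65 (total $1.65, still need 3.0 g).
Take 1 serving of hummus: +3.0 g fiber for $0.65 (total $2.30, still need 0.0 g).
Greedy by cheapest-per-g is optimal for a single linear constraint, so the minimum cost is $2.30.

$2.30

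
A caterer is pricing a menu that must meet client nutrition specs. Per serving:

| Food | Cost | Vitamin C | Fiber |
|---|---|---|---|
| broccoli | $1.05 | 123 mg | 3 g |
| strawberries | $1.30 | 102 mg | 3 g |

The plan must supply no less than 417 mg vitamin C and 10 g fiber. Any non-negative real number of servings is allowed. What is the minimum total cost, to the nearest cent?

$3.56

broccoli only: max(417/123, 10/3) = 3.39 servings → $3.56.
strawberries only: max(417/102, 10/3) = 4.088 servings → $5.31.
broccoli + strawberries with both targets exact would need a negative amount; discard.
The minimum over all feasible corners is $3.56.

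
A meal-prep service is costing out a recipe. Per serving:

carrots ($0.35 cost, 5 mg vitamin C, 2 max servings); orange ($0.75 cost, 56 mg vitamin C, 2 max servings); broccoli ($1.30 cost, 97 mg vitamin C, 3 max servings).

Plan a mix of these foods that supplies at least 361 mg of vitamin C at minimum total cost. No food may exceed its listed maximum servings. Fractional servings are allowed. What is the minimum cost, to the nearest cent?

Cost per mg of vitamin C: orange $0.0134, broccoli $0.0134, carrots $0.0700.
Take 2 servings of orange: +112.0 mg vitamin C for $1.50 (total $1.50, still need 249.0 mg).
Take 2.567 servings of broccoli: +249.0 mg vitamin C for $3.34 (total $4.84, still need 0.0 mg).
Filling from the cheapest source first is optimal under one linear minimum: $4.84.

$4.84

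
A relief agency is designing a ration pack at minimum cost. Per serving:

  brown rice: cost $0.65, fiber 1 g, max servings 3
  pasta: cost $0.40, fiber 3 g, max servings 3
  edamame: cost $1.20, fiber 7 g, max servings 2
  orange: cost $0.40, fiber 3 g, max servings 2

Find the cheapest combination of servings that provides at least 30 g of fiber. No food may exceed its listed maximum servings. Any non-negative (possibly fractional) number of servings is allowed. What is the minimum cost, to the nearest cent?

Cost per g of fiber: pasta $0.1333, orange $0.1333, edamame $0.1714, brown rice $0.6500.
Take 3 servings of pasta: +9.0 g fiber for $1.20 (total $1.20, still need 21.0 g).
Take 2 servings of orange: +6.0 g fiber for $0.80 (total $2.00, still need 15.0 g).
Take 2 servings of edamame: +14.0 g fiber for $2.40 (total $4.40, still need 1.0 g).
Take 1 serving of brown rice: +1.0 g fiber for $0.65 (total $5.05, still need 0.0 g).
Greedy by cheapest-per-g is optimal for a single linear constraint, so the minimum cost is $5.05.

$5.05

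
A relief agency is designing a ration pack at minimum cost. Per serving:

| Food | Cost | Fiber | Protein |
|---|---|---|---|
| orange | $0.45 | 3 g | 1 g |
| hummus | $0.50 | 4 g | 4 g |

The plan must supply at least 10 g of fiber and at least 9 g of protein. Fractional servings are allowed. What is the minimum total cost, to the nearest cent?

$1.25

At the optimum either one food covers both requirements or two foods hit both targets exactly; no other combination can be cheaper.
orange only: max(10/3, 9/1) = 9 servings → $4.05.
hummus only: max(10/4, 9/4) = 2.5 servings → $1.25.
orange + hummus with both tight: 0.5 servings and 2.125 servings → $1.29.
Cheapest feasible corner: $1.25.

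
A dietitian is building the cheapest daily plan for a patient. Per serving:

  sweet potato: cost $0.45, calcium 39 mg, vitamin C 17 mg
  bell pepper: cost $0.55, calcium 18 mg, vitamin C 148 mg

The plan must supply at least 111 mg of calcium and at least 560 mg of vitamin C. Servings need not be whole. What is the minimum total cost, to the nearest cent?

$2.53

Check every corner: each single food scaled to meet both minima, and each pair solved so both constraints bind.
sweet potato only: max(111/39, 560/17) = 32.94 servings → $14.82.
bell pepper only: max(111/18, 560/148) = 6.167 servings → $3.39.
sweet potato + bell pepper with both tight: 1.161 servings and 3.65 servings → $2.53.
The minimum over all feasible corners is $2.53.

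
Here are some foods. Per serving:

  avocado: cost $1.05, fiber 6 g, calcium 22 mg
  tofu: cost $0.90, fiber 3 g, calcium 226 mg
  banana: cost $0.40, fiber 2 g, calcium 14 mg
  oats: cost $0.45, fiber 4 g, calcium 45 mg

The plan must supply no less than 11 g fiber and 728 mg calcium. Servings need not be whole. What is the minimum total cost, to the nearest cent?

$3.01

Compare the cost at each extreme point of the feasible region.
avocado only: max(11/6, 728/22) = 33.09 servings → $34.75.
tofu only: max(11/3, 728/226) = 3.667 servings → $3.30.
banana only: max(11/2, 728/14) = 52 servings → $20.80.
oats only: max(11/4, 728/45) = 16.18 servings → $7.28.
avocado + tofu with both tight: 0.2341 servings and 3.198 servings → $3.12.
avocado + banana with both targets exact would need a negative amount; discard.
avocado + oats: intersection lies outside the first quadrant.
tofu + banana with both tight: 3.176 servings and 0.7366 servings → $3.15.
tofu + oats with both tight: 3.143 servings and 0.3927 servings → $3.01.
banana + oats with both targets exact would need a negative amount; discard.
The minimum over all feasible corners is $3.01.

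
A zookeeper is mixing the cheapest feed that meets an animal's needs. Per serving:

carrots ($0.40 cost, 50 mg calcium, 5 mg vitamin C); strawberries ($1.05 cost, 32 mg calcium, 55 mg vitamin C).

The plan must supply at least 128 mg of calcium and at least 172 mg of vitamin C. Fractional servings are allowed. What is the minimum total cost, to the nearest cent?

At the optimum either one food covers both requirements or two foods hit both targets exactly; no other combination can be cheaper.
carrots only: max(128/50, 172/5) = 34.4 servings → $13.76.
strawberries only: max(128/32, 172/55) = 4 servings → $4.20.
carrots + strawberries with both tight: 0.5931 servings and 3.073 servings → $3.46.
So the least-cost plan costs $3.46.

$3.46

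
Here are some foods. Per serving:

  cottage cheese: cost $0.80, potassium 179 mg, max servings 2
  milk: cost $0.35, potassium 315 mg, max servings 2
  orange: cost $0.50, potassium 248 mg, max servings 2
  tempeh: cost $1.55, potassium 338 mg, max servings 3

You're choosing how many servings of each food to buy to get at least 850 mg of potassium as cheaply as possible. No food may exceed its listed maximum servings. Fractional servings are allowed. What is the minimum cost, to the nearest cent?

Cost per mg of potassium: milk $0.0011, orange $0.0020, cottage cheese $0.0045, tempeh $0.0046.
Take 2 servings of milk: +630.0 mg potassium for $0.70 (total $0.70, still need 220.0 mg).
Take 0.8871 servings of orange: +220.0 mg potassium for $0.44 (total $1.14, still need 0.0 mg).
Greedy by cheapest-per-mg is optimal for a single linear constraint, so the minimum cost is $1.14.

$1.14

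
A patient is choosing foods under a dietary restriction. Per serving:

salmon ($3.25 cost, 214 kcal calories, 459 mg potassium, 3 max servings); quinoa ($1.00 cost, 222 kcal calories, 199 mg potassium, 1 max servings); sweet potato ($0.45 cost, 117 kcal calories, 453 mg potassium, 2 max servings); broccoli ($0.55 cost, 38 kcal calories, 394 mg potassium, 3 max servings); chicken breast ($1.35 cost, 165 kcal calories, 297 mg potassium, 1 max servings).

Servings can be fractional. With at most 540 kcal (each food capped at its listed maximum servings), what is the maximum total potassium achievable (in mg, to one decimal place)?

Potassium per kcal: broccoli 10.37, sweet potato 3.872, salmon 2.145, chicken breast 1.8, quinoa 0.8964.
Take 3 servings of broccoli: uses 114 kcal, +1182.0 mg potassium (running total 1182.0 mg).
Take 2 servings of sweet potato: uses 234 kcal, +906.0 mg potassium (running total 2088.0 mg).
Take 0.8972 servings of salmon: uses 192 kcal, +411.8 mg potassium (running total 2499.8 mg).
Greedy by best ratio exhausts the calories allowance optimally: 2499.8 mg.

2499.8 mg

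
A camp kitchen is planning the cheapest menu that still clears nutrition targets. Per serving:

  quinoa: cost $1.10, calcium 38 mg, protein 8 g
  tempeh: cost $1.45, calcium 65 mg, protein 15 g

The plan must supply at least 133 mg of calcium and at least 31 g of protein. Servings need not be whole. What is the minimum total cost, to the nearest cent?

$3.00

For a min-cost LP with two ≥-constraints, a basic feasible solution has at most two positive variables.
quinoa only: max(133/38, 31/8) = 3.875 servings → $4.26.
tempeh only: max(133/65, 31/15) = 2.067 servings → $3.00.
quinoa + tempeh: intersection lies outside the first quadrant.
So the least-cost plan costs $3.00.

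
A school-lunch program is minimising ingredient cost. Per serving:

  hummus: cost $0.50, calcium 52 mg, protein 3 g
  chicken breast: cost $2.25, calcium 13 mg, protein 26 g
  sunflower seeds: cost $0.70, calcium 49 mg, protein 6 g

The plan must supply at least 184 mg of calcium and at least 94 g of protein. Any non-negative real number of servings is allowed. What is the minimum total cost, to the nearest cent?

A basic optimal solution has at most two foods positive. Try each food alone and each pair with both targets met exactly.
hummus only: max(184/52, 94/3) = 31.33 servings → $15.67.
chicken breast only: max(184/13, 94/26) = 14.15 servings → $31.85.
sunflower seeds only: max(184/49, 94/6) = 15.67 servings → $10.97.
hummus + chicken breast with both tight: 2.713 servings and 3.302 servings → $8.79.
hummus + sunflower seeds: intersection lies outside the first quadrant.
chicken breast + sunflower seeds with both tight: 2.928 servings and 2.978 servings → $8.67.
So the least-cost plan costs $8.67.

$8.67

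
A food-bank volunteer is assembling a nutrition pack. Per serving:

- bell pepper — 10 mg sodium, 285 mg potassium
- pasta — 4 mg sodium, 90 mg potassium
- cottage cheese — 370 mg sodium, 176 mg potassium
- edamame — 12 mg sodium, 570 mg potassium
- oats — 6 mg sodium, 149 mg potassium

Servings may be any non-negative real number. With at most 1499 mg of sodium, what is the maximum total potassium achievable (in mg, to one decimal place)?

Potassium per mg sodium: edamame 47.5, bell pepper 28.5, oats 24.83, pasta 22.5, cottage cheese 0.4757.
With no serving limits, spend the whole sodium allowance on edamame: 1499 mg / 12 mg × 570 mg = 71202.5 mg.

71202.5 mg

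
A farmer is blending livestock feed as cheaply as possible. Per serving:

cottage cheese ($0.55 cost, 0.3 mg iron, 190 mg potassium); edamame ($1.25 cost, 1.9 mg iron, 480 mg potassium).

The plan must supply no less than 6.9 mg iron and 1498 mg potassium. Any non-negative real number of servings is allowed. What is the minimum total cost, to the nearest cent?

cottage cheese only: max(6.9/0.3, 1498/190) = 23 servings → $12.65.
edamame only: max(6.9/1.9, 1498/480) = 3.632 servings → $4.54.
cottage cheese + edamame: intersection lies outside the first quadrant.
The minimum over all feasible corners is $4.54.

$4.54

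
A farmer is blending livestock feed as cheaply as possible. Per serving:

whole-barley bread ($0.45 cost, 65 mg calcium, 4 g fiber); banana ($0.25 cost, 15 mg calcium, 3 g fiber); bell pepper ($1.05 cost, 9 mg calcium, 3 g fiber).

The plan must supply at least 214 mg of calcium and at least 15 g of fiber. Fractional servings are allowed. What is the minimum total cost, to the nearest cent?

$1.61

With two linear requirements the optimum uses one or two foods; enumerate the corners.
whole-barley bread only: max(214/65, 15/4) = 3.75 servings → $1.69.
banana only: max(214/15, 15/3) = 14.27 servings → $3.57.
bell pepper only: max(214/9, 15/3) = 23.78 servings → $24.97.
whole-barley bread + banana with both tight: 3.089 servings and 0.8815 servings → $1.61.
whole-barley bread + bell pepper with both tight: 3.189 servings and 0.7484 servings → $2.22.
banana + bell pepper with both targets exact would need a negative amount; discard.
Cheapest feasible corner: $1.61.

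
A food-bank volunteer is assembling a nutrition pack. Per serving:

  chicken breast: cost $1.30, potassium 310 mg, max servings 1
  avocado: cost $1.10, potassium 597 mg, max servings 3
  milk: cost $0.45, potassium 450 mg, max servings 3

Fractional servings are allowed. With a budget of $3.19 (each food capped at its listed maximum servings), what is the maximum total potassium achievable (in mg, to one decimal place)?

2348.6 mg

Potassium per dollar: milk 1000, avocado 542.7, chicken breast 238.5.
Take 3 servings of milk: spends $1.35, +1350.0 mg potassium (running total 1350.0 mg).
Take 1.673 servings of avocado: spends $1.84, +998.6 mg potassium (running total 2348.6 mg).
Filling greedily by potassium-per-dollar is optimal for one linear limit, giving 2348.6 mg.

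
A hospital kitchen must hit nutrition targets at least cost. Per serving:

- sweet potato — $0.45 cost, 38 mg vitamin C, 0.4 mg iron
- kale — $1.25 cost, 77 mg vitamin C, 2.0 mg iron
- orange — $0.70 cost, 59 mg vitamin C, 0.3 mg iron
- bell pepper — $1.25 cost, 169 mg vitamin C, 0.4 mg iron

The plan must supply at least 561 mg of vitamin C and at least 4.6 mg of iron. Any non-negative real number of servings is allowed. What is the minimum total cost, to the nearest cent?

$5.37

This is a tiny linear program; its minimum lies at a vertex of the feasible set. List the vertices and price them.
sweet potato only: max(561/38, 4.6/0.4) = 14.76 servings → $6.64.
kale only: max(561/77, 4.6/2.0) = 7.286 servings → $9.11.
orange only: max(561/59, 4.6/0.3) = 15.33 servings → $10.73.
bell pepper only: max(561/169, 4.6/0.4) = 11.5 servings → $14.38.
sweet potato + kale: the both-tight solution has a negative serving — not a feasible corner.
sweet potato + orange with both tight: 8.451 servings and 4.066 servings → $6.65.
sweet potato + bell pepper with both tight: 10.55 servings and 0.9466 servings → $5.93.
kale + orange with both tight: 1.086 servings and 8.091 servings → $7.02.
kale + bell pepper with both tight: 1.8 servings and 2.499 servings → $5.37.
orange + bell pepper: the both-tight solution has a negative serving — not a feasible corner.
Cheapest feasible corner: $5.37.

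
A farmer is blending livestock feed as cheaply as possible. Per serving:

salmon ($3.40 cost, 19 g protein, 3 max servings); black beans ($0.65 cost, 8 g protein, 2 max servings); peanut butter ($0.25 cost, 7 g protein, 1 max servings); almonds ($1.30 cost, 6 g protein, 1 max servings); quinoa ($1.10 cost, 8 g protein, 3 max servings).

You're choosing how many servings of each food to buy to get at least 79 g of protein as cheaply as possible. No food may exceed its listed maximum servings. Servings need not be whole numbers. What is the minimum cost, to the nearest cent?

Cost per g of protein: peanut butter $0.0357, black beans $0.0813, quinoa $0.1375, salmon $0.1789, almonds $0.2167.
Take 1 serving of peanut butter: +7.0 g protein for $0.25 (total $0.25, still need 72.0 g).
Take 2 servings of black beans: +16.0 g protein for $1.30 (total $1.55, still need 56.0 g).
Take 3 servings of quinoa: +24.0 g protein for $3.30 (total $4.85, still need 32.0 g).
Take 1.684 servings of salmon: +32.0 g protein for $5.73 (total $10.58, still need 0.0 g).
Greedy by cheapest-per-g is optimal for a single linear constraint, so the minimum cost is $10.58.

$10.58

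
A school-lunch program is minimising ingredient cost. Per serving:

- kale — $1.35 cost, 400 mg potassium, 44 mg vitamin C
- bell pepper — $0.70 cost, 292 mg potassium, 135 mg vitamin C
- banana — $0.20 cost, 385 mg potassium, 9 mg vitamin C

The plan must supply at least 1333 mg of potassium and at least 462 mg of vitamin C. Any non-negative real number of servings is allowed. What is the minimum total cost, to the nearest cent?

This is a tiny linear program; its minimum lies at a vertex of the feasible set. List the vertices and price them.
kale only: max(1333/400, 462/44) = 10.5 servings → $14.18.
bell pepper only: max(1333/292, 462/135) = 4.565 servings → $3.20.
banana only: max(1333/385, 462/9) = 51.33 servings → $10.27.
kale + bell pepper with both tight: 1.095 servings and 3.065 servings → $3.62.
kale + banana: the both-tight solution has a negative serving — not a feasible corner.
bell pepper + banana with both tight: 3.361 servings and 0.9129 servings → $2.54.
Cheapest feasible corner: $2.54.

$2.54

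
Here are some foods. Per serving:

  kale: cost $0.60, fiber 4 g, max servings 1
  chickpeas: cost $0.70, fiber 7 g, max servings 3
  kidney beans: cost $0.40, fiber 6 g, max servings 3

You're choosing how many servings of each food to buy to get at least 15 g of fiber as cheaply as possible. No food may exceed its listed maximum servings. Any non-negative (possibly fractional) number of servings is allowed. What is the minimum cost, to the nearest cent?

$1.00

Cost per g of fiber: kidney beans $0.0667, chickpeas $0.1000, kale $0.1500.
Take 2.5 servings of kidney beans: +15.0 g fiber for $1.00 (total $1.00, still need 0.0 g).
Filling from the cheapest source first is optimal under one linear minimum: $1.00.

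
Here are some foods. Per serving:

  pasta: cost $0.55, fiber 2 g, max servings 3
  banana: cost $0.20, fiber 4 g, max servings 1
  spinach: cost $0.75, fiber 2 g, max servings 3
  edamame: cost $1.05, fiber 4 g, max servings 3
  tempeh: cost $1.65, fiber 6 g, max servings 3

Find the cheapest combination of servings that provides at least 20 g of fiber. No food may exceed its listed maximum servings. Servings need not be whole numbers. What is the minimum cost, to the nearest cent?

Cost per g of fiber: banana $0.0500, edamame $0.2625, pasta $0.2750, tempeh $0.2750, spinach $0.3750.
Take 1 serving of banana: +4.0 g fiber for $0.20 (total $0.20, still need 16.0 g).
Take 3 servings of edamame: +12.0 g fiber for $3.15 (total $3.35, still need 4.0 g).
Take 2 servings of pasta: +4.0 g fiber for $1.10 (total $4.45, still need 0.0 g).
Filling from the cheapest source first is optimal under one linear minimum: $4.45.

$4.45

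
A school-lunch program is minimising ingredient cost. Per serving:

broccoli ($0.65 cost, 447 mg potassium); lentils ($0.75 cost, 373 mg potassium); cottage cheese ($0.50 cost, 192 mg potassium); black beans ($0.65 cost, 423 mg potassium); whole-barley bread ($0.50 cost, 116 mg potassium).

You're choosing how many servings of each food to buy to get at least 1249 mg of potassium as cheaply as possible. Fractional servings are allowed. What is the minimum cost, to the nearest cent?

Cost per mg of potassium: broccoli $0.0015, black beans $0.0015, lentils $0.0020, cottage cheese $0.0026, whole-barley bread $0.0043.
With no serving limits, use only broccoli: 1249 mg / 447 mg = 2.794 servings × $0.65 = $1.82.

$1.82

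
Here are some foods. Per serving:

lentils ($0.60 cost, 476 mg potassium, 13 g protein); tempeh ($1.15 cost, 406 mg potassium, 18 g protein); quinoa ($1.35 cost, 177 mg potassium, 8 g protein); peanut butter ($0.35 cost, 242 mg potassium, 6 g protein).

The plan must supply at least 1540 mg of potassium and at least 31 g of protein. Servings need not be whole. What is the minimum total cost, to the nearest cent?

$1.94

An LP optimum is at a vertex; with two nutrient constraints at most two foods are used. Check each candidate.
lentils only: max(1540/476, 31/13) = 3.235 servings → $1.94.
tempeh only: max(1540/406, 31/18) = 3.793 servings → $4.36.
quinoa only: max(1540/177, 31/8) = 8.701 servings → $11.75.
peanut butter only: max(1540/242, 31/6) = 6.364 servings → $2.23.
lentils + tempeh: intersection lies outside the first quadrant.
lentils + quinoa: the both-tight solution has a negative serving — not a feasible corner.
lentils + peanut butter: intersection lies outside the first quadrant.
tempeh + quinoa with both targets exact would need a negative amount; discard.
tempeh + peanut butter: the both-tight solution has a negative serving — not a feasible corner.
quinoa + peanut butter with both targets exact would need a negative amount; discard.
So the least-cost plan costs $1.94.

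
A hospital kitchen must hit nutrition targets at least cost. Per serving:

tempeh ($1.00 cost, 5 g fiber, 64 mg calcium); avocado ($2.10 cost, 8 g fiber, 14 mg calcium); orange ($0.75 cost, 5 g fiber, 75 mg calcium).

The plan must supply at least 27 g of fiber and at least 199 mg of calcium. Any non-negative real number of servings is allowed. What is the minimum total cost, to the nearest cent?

Check every corner: each single food scaled to meet both minima, and each pair solved so both constraints bind.
tempeh only: max(27/5, 199/64) = 5.4 servings → $5.40.
avocado only: max(27/8, 199/14) = 14.21 servings → $29.85.
orange only: max(27/5, 199/75) = 5.4 servings → $4.05.
tempeh + avocado with both tight: 2.747 servings and 1.658 servings → $6.23.
tempeh + orange: the both-tight solution has a negative serving — not a feasible corner.
avocado + orange with both tight: 1.943 servings and 2.291 servings → $5.80.
So the least-cost plan costs $4.05.

$4.05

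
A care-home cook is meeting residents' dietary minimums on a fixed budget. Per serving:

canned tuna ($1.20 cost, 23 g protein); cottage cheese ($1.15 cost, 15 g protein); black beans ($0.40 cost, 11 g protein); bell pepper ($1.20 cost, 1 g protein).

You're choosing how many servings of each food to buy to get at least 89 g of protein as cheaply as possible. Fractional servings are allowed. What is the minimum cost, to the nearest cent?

Cost per g of protein: black beans $0.0364, canned tuna $0.0522, cottage cheese $0.0767, bell pepper $1.2000.
With no serving limits, use only black beans: 89 g / 11 g = 8.091 servings × $0.40 = $3.24.

$3.24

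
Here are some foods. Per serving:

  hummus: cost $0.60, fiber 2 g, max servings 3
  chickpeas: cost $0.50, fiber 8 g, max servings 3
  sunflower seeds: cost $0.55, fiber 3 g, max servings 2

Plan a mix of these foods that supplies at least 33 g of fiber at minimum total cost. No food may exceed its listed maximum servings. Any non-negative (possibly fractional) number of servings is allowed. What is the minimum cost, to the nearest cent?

Cost per g of fiber: chickpeas $0.0625, sunflower seeds $0.1833, hummus $0.3000.
Take 3 servings of chickpeas: +24.0 g fiber for $1.50 (total $1.50, still need 9.0 g).
Take 2 servings of sunflower seeds: +6.0 g fiber for $1.10 (total $2.60, still need 3.0 g).
Take 1.5 servings of hummus: +3.0 g fiber for $0.90 (total $3.50, still need 0.0 g).
Filling from the cheapest source first is optimal under one linear minimum: $3.50.

$3.50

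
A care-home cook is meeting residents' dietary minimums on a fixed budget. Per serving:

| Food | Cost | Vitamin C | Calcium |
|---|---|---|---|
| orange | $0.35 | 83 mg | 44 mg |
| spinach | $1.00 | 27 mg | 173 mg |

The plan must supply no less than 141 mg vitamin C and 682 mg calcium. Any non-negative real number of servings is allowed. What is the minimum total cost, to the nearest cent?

orange only: max(141/83, 682/44) = 15.5 servings → $5.42.
spinach only: max(141/27, 682/173) = 5.222 servings → $5.22.
orange + spinach with both tight: 0.454 servings and 3.827 servings → $3.99.
So the least-cost plan costs $3.99.

$3.99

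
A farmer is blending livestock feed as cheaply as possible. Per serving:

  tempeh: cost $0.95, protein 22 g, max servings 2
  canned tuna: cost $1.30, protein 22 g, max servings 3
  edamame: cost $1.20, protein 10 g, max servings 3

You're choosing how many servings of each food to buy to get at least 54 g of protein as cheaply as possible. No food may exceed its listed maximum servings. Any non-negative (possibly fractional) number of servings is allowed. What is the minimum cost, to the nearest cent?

$2.49

Cost per g of protein: tempeh $0.0432, canned tuna $0.0591, edamame $0.1200.
Take 2 servings of tempeh: +44.0 g protein for $1.90 (total $1.90, still need 10.0 g).
Take 0.4545 servings of canned tuna: +10.0 g protein for $0.59 (total $2.49, still need 0.0 g).
Filling from the cheapest source first is optimal under one linear minimum: $2.49.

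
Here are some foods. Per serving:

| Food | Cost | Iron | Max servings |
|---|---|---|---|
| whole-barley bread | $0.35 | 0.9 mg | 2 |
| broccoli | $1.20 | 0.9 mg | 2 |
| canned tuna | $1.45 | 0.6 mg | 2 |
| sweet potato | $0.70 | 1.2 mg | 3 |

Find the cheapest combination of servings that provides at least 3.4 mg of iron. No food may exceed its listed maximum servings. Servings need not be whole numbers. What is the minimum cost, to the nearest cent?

$1.63

Cost per mg of iron: whole-barley bread $0.3889, sweet potato $0.5833, broccoli $1.3333, canned tuna $2.4167.
Take 2 servings of whole-barley bread: +1.8 mg iron for $0.70 (total $0.70, still need 1.6 mg).
Take 1.333 servings of sweet potato: +1.6 mg iron for $0.93 (total $1.63, still need 0.0 mg).
Greedy by cheapest-per-mg is optimal for a single linear constraint, so the minimum cost is $1.63.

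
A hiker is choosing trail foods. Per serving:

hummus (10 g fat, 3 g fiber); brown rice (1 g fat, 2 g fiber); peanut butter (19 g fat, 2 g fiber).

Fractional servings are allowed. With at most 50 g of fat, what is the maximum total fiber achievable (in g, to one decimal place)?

100.0 g

Fiber per g fat: brown rice 2, hummus 0.3, peanut butter 0.1053.
With no serving limits, spend the whole fat allowance on brown rice: 50 g / 1 g × 2 g = 100.0 g.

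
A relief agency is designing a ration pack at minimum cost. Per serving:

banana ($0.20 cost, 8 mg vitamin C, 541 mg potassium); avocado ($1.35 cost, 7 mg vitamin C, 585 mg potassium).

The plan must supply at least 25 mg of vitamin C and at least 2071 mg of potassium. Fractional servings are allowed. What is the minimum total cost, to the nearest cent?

$0.77

banana only: max(25/8, 2071/541) = 3.828 servings → $0.77.
avocado only: max(25/7, 2071/585) = 3.571 servings → $4.82.
banana + avocado with both tight: 0.1433 servings and 3.408 servings → $4.63.
Cheapest feasible corner: $0.77.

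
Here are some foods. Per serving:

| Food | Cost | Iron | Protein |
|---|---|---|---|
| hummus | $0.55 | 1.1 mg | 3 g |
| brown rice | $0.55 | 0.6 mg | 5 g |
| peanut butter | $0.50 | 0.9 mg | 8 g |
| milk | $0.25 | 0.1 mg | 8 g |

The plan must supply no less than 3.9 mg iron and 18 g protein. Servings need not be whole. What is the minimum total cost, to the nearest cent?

$2.02

This is a tiny linear program; its minimum lies at a vertex of the feasible set. List the vertices and price them.
hummus only: max(3.9/1.1, 18/3) = 6 servings → $3.30.
brown rice only: max(3.9/0.6, 18/5) = 6.5 servings → $3.58.
peanut butter only: max(3.9/0.9, 18/8) = 4.333 servings → $2.17.
milk only: max(3.9/0.1, 18/8) = 39 servings → $9.75.
hummus + brown rice with both tight: 2.351 servings and 2.189 servings → $2.50.
hummus + peanut butter with both tight: 2.459 servings and 1.328 servings → $2.02.
hummus + milk with both tight: 3.459 servings and 0.9529 servings → $2.14.
brown rice + peanut butter: intersection lies outside the first quadrant.
brown rice + milk: intersection lies outside the first quadrant.
peanut butter + milk with both targets exact would need a negative amount; discard.
The minimum over all feasible corners is $2.02.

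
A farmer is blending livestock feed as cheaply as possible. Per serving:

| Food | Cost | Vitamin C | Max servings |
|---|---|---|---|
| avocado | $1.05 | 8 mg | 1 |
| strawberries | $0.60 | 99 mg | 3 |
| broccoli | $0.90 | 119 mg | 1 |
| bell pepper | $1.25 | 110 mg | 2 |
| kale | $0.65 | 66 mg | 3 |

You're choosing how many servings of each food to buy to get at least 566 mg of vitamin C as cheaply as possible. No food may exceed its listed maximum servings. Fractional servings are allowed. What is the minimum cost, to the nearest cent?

$4.18

Cost per mg of vitamin C: strawberries $0.0061, broccoli $0.0076, kale $0.0098, bell pepper $0.0114, avocado $0.1313.
Take 3 servings of strawberries: +297.0 mg vitamin C for $1.80 (total $1.80, still need 269.0 mg).
Take 1 serving of broccoli: +119.0 mg vitamin C for $0.90 (total $2.70, still need 150.0 mg).
Take 2.273 servings of kale: +150.0 mg vitamin C for $1.48 (total $4.18, still need 0.0 mg).
Greedy by cheapest-per-mg is optimal for a single linear constraint, so the minimum cost is $4.18.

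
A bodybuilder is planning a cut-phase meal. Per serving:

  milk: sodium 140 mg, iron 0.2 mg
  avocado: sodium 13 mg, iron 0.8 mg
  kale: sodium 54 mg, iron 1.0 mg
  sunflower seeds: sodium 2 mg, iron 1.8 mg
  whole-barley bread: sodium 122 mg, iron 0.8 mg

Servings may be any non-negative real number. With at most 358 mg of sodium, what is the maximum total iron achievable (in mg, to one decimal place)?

Iron per mg sodium: sunflower seeds 0.9, avocado 0.06154, kale 0.01852, whole-barley bread 0.006557, milk 0.001429.
With no serving limits, spend the whole sodium allowance on sunflower seeds: 358 mg / 2 mg × 1.8 mg = 322.2 mg.

322.2 mg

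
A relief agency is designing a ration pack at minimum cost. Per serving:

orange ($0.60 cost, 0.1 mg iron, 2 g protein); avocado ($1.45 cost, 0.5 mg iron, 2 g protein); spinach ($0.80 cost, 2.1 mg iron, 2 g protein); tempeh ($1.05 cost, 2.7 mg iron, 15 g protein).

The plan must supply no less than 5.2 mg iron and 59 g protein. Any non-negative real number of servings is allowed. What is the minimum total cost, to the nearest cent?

With two linear requirements the optimum uses one or two foods; enumerate the corners.
orange only: max(5.2/0.1, 59/2) = 52 servings → $31.20.
avocado only: max(5.2/0.5, 59/2) = 29.5 servings → $42.77.
spinach only: max(5.2/2.1, 59/2) = 29.5 servings → $23.60.
tempeh only: max(5.2/2.7, 59/15) = 3.933 servings → $4.13.
orange + avocado with both tight: 23.88 servings and 5.625 servings → $22.48.
orange + spinach with both tight: 28.38 servings and 1.125 servings → $17.93.
orange + tempeh with both tight: 20.85 servings and 1.154 servings → $13.72.
avocado + spinach: intersection lies outside the first quadrant.
avocado + tempeh: intersection lies outside the first quadrant.
spinach + tempeh: intersection lies outside the first quadrant.
Cheapest feasible corner: $4.13.

$4.13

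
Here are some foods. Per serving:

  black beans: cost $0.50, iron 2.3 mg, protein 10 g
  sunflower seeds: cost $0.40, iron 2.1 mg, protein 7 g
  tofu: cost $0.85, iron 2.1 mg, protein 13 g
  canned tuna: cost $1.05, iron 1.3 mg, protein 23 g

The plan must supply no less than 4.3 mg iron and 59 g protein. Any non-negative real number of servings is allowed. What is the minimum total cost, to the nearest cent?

$2.72

This is a tiny linear program; its minimum lies at a vertex of the feasible set. List the vertices and price them.
black beans only: max(4.3/2.3, 59/10) = 5.9 servings → $2.95.
sunflower seeds only: max(4.3/2.1, 59/7) = 8.429 servings → $3.37.
tofu only: max(4.3/2.1, 59/13) = 4.538 servings → $3.86.
canned tuna only: max(4.3/1.3, 59/23) = 3.308 servings → $3.47.
black beans + sunflower seeds: intersection lies outside the first quadrant.
black beans + tofu with both targets exact would need a negative amount; discard.
black beans + canned tuna with both tight: 0.5564 servings and 2.323 servings → $2.72.
sunflower seeds + tofu: the both-tight solution has a negative serving — not a feasible corner.
sunflower seeds + canned tuna with both tight: 0.5663 servings and 2.393 servings → $2.74.
tofu + canned tuna with both tight: 0.707 servings and 2.166 servings → $2.87.
So the least-cost plan costs $2.72.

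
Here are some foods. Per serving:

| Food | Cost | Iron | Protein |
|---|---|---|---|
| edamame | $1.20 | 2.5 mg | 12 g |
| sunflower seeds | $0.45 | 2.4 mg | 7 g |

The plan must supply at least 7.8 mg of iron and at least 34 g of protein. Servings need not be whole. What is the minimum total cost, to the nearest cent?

At the optimum either one food covers both requirements or two foods hit both targets exactly; no other combination can be cheaper.
edamame only: max(7.8/2.5, 34/12) = 3.12 servings → $3.74.
sunflower seeds only: max(7.8/2.4, 34/7) = 4.857 servings → $2.19.
edamame + sunflower seeds with both tight: 2.389 servings and 0.7611 servings → $3.21.
So the least-cost plan costs $2.19.

$2.19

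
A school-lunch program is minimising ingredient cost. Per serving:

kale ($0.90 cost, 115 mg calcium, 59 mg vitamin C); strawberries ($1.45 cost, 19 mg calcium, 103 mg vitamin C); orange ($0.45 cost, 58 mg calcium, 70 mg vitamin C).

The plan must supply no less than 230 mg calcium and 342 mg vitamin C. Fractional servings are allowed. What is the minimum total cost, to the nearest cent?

$2.20

Compare the cost at each extreme point of the feasible region.
kale only: max(230/115, 342/59) = 5.797 servings → $5.22.
strawberries only: max(230/19, 342/103) = 12.11 servings → $17.55.
orange only: max(230/58, 342/70) = 4.886 servings → $2.20.
kale + strawberries with both tight: 1.603 servings and 2.402 servings → $4.93.
kale + orange: intersection lies outside the first quadrant.
strawberries + orange with both tight: 0.8045 servings and 3.702 servings → $2.83.
So the least-cost plan costs $2.20.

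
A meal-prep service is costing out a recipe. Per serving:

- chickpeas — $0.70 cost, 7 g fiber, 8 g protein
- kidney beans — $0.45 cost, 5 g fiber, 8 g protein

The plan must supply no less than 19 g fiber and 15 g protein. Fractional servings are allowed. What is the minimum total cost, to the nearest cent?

$1.71

Minimising a linear cost over {fiber ≥ 19, protein ≥ 15, servings ≥ 0} — the optimum is at a vertex, using one or two foods.
chickpeas only: max(19/7, 15/8) = 2.714 servings → $1.90.
kidney beans only: max(19/5, 15/8) = 3.8 servings → $1.71.
chickpeas + kidney beans: the both-tight solution has a negative serving — not a feasible corner.
The minimum over all feasible corners is $1.71.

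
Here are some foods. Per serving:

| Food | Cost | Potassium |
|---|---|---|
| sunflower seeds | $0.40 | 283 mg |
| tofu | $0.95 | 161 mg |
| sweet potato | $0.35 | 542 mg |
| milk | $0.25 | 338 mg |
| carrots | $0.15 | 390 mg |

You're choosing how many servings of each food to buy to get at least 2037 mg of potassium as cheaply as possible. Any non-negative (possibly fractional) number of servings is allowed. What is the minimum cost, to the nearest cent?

$0.78

Cost per mg of potassium: carrots $0.0004, sweet potato $0.0006, milk $0.0007, sunflower seeds $0.0014, tofu $0.0059.
With no serving limits, use only carrots: 2037 mg / 390 mg = 5.223 servings × $0.15 = $0.78.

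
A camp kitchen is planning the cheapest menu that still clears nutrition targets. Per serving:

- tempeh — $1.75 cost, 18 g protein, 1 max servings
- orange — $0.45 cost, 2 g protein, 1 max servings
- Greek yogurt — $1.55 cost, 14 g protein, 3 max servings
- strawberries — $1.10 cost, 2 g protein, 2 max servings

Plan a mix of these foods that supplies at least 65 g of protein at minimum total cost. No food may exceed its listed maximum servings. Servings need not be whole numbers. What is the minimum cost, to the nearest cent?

$8.50

Cost per g of protein: tempeh $0.0972, Greek yogurt $0.1107, orange $0.2250, strawberries $0.5500.
Take 1 serving of tempeh: +18.0 g protein for $1.75 (total $1.75, still need 47.0 g).
Take 3 servings of Greek yogurt: +42.0 g protein for $4.65 (total $6.40, still need 5.0 g).
Take 1 serving of orange: +2.0 g protein for $0.45 (total $6.85, still need 3.0 g).
Take 1.5 servings of strawberries: +3.0 g protein for $1.65 (total $8.50, still need 0.0 g).
Filling from the cheapest source first is optimal under one linear minimum: $8.50.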